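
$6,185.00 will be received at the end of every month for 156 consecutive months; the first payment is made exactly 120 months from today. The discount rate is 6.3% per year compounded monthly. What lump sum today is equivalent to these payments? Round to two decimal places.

Ordinary annuity of 156 payments, first payment at period 120.
Periodic rate r = 0.063/12 per month; n is counted in months.
The ordinary-annuity PV formula values the stream one period before the first payment (period 119); discount that back 119 periods:
PV₀ = 6,185 × [1 − (1+r)^−156] / r × (1+r)^−119 = $352,647.35

$352,647.35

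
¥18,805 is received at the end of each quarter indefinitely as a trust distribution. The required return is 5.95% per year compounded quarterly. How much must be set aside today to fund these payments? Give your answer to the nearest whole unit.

Periodic rate r = 0.0595/4 per quarter.
Level perpetuity: PV = PMT / r = 18,805 / (0.0595/4) = ¥1,264,202.

¥1,264,202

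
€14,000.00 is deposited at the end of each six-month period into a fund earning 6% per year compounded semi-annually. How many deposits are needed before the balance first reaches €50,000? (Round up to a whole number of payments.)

4 payments

Periodic rate r = 0.06/2 per half-year; n is counted in half-years.
Ordinary annuity FV: 50,000 = 14,000 × [((1+r)^n − 1)/r].
(1+r)^n = 1 + 50,000 × r / 14,000, so n = ln(1 + 50,000·r/14,000) / ln(1+r) = 3.44.
Round up to a whole number of payments: n = 4.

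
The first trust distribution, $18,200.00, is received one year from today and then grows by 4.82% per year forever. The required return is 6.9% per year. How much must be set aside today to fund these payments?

$875,000.00

Periodic rate r = 0.069 per year.
Growing perpetuity (Gordon): PV = PMT₁ / (r − g) = 18,200 / (r − 0.0482) = $875,000.00.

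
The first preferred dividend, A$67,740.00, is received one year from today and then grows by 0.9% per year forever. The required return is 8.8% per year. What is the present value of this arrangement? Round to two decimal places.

Periodic rate r = 0.088 per year.
Growing perpetuity (Gordon): PV = PMT₁ / (r − g) = 67,740 / (r − 0.009) = A$857,468.35.

A$857,468.35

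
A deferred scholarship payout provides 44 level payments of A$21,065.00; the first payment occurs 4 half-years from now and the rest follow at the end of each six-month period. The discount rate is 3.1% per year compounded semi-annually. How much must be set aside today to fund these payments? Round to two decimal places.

Ordinary annuity of 44 payments, first payment at period 4.
Periodic rate r = 0.031/2 per half-year; n is counted in half-years.
The ordinary-annuity PV formula values the stream one period before the first payment (period 3); discount that back 3 periods:
PV₀ = 21,065 × [1 − (1+r)^−44] / r × (1+r)^−3 = A$638,158.21

A$638,158.21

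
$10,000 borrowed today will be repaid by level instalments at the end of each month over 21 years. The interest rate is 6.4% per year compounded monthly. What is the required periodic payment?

$72.24

Level ordinary annuity; solve PV = PMT × [(1 − (1+r)^−n)/r] for PMT.
Periodic rate r = 0.064/12 per month; n is counted in months.
With n = 252: PMT = 10,000 / ([(1 − (1+r)^−n)/r]) = $72.24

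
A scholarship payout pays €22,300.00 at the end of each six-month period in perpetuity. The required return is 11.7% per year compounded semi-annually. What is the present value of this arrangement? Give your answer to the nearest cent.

€381,196.58

Periodic rate r = 0.117/2 per half-year.
Level perpetuity: PV = PMT / r = 22,300 / (0.117/2) = €381,196.58.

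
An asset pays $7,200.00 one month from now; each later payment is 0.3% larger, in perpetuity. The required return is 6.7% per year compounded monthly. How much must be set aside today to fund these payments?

Periodic rate r = 0.067/12 per month.
Growing perpetuity (Gordon): PV = PMT₁ / (r − g) = 7,200 / (r − 0.003) = $2,787,096.77.

$2,787,096.77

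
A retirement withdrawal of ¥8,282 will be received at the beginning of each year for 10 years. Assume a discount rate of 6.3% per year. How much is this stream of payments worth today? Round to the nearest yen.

¥63,885

This is an annuity due: 10 payments of ¥8,282 at the beginning of each year.
Periodic rate r = 0.063 per year.
PV = PMT × [(1 − (1+r)^−n)/r] × (1+r) = 8,282 × [1 − (1+r)^−10] / r × (1+r) = ¥63,885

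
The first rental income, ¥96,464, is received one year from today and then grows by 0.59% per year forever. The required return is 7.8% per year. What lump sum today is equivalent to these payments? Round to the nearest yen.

Periodic rate r = 0.078 per year.
Growing perpetuity (Gordon): PV = PMT₁ / (r − g) = 96,464 / (r − 0.0059) = ¥1,337,920.

¥1,337,920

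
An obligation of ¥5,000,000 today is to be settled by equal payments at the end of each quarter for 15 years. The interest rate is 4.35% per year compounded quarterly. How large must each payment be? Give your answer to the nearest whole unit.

¥113,893

Level ordinary annuity; solve PV = PMT × [(1 − (1+r)^−n)/r] for PMT.
Periodic rate r = 0.0435/4 per quarter; n is counted in quarters.
With n = 60: PMT = 5,000,000 / ([(1 − (1+r)^−n)/r]) = ¥113,893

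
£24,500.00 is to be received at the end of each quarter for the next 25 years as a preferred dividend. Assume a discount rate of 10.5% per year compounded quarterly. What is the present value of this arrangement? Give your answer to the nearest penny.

This is an ordinary annuity: 100 payments of £24,500.00 at the end of each quarter.
Periodic rate r = 0.105/4 per quarter; n is counted in quarters.
PV = PMT × [(1 − (1+r)^−n)/r] = 24,500 × [1 − (1+r)^−100] / r = £863,394.28

£863,394.28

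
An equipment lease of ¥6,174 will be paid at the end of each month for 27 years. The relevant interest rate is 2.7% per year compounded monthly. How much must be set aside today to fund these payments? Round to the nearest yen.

This is an ordinary annuity: 324 payments of ¥6,174 at the end of each month.
Periodic rate r = 0.027/12 per month; n is counted in months.
PV = PMT × [(1 − (1+r)^−n)/r] = 6,174 × [1 − (1+r)^−324] / r = ¥1,419,234

¥1,419,234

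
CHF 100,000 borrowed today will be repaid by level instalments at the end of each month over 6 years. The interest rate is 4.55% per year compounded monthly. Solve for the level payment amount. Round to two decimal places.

CHF 1,589.70

Level ordinary annuity; solve PV = PMT × [(1 − (1+r)^−n)/r] for PMT.
Periodic rate r = 0.0455/12 per month; n is counted in months.
With n = 72: PMT = 100,000 / ([(1 − (1+r)^−n)/r]) = CHF 1,589.70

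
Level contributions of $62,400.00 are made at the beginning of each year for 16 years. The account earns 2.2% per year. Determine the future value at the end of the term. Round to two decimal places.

$1,207,313.82

This is an annuity due: 16 deposits of $62,400.00 at the beginning of each year.
Periodic rate r = 0.022 per year.
FV = PMT × [((1+r)^n − 1)/r] × (1+r) = 62,400 × [(1+r)^16 − 1] / r × (1+r) = $1,207,313.82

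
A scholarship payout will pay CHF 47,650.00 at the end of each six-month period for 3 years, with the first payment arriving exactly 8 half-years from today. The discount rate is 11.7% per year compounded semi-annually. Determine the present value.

Ordinary annuity of 6 payments, first payment at period 8.
Periodic rate r = 0.117/2 per half-year; n is counted in half-years.
The ordinary-annuity PV formula values the stream one period before the first payment (period 7); discount that back 7 periods:
PV₀ = 47,650 × [1 − (1+r)^−6] / r × (1+r)^−7 = CHF 158,126.69

CHF 158,126.69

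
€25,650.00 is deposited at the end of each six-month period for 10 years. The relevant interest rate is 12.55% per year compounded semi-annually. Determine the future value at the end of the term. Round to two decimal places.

This is an ordinary annuity: 20 deposits of €25,650.00 at the end of each six-month period.
Periodic rate r = 0.1255/2 per half-year; n is counted in half-years.
FV = PMT × [((1+r)^n − 1)/r] = 25,650 × [(1+r)^20 − 1] / r = €971,924.21

€971,924.21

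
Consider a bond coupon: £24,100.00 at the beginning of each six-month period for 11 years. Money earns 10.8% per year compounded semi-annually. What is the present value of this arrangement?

£322,495.52

This is an annuity due: 22 payments of £24,100.00 at the beginning of each six-month period.
Periodic rate r = 0.108/2 per half-year; n is counted in half-years.
PV = PMT × [(1 − (1+r)^−n)/r] × (1+r) = 24,100 × [1 − (1+r)^−22] / r × (1+r) = £322,495.52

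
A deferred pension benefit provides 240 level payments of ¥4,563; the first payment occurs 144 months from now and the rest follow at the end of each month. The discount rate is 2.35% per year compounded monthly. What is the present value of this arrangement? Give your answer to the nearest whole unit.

¥660,021

Ordinary annuity of 240 payments, first payment at period 144.
Periodic rate r = 0.0235/12 per month; n is counted in months.
The ordinary-annuity PV formula values the stream one period before the first payment (period 143); discount that back 143 periods:
PV₀ = 4,563 × [1 − (1+r)^−240] / r × (1+r)^−143 = ¥660,021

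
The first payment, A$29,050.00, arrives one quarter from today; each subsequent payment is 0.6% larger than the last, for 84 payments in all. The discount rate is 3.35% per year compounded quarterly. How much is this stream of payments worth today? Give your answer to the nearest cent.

A$2,197,927.11

Periodic rate r = 0.0335/4 per quarter; n is counted in quarters.
Growing ordinary annuity: PV = PMT₁ × [1 − ((1+g)/(1+r))^n] / (r − g) = 29,050 × [1 − ((1+0.006)/(1+r))^84] / (r − 0.006) = A$2,197,927.11.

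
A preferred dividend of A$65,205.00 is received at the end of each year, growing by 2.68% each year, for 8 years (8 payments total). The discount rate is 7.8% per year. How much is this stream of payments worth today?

Periodic rate r = 0.078 per year.
Growing ordinary annuity: PV = PMT₁ × [1 − ((1+g)/(1+r))^n] / (r − g) = 65,205 × [1 − ((1+0.0268)/(1+r))^8] / (r − 0.0268) = A$410,660.46.

A$410,660.46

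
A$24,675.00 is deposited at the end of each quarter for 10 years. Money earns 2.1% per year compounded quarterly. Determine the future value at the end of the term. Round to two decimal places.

This is an ordinary annuity: 40 deposits of A$24,675.00 at the end of each quarter.
Periodic rate r = 0.021/4 per quarter; n is counted in quarters.
FV = PMT × [((1+r)^n − 1)/r] = 24,675 × [(1+r)^40 − 1] / r = A$1,095,102.59

A$1,095,102.59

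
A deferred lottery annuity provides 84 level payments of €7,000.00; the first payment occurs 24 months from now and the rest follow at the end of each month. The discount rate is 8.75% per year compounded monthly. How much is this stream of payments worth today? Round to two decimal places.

Ordinary annuity of 84 payments, first payment at period 24.
Periodic rate r = 0.0875/12 per month; n is counted in months.
The ordinary-annuity PV formula values the stream one period before the first payment (period 23); discount that back 23 periods:
PV₀ = 7,000 × [1 − (1+r)^−84] / r × (1+r)^−23 = €371,045.18

€371,045.18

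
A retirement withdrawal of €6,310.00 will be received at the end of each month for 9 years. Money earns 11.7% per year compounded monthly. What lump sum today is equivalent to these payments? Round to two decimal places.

This is an ordinary annuity: 108 payments of €6,310.00 at the end of each month.
Periodic rate r = 0.117/12 per month; n is counted in months.
PV = PMT × [(1 − (1+r)^−n)/r] = 6,310 × [1 − (1+r)^−108] / r = €420,230.81

€420,230.81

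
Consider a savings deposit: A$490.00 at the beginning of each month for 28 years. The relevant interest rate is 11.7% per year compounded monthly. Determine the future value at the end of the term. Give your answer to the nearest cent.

A$1,271,349.33

This is an annuity due: 336 deposits of A$490.00 at the beginning of each month.
Periodic rate r = 0.117/12 per month; n is counted in months.
FV = PMT × [((1+r)^n − 1)/r] × (1+r) = 490 × [(1+r)^336 − 1] / r × (1+r) = A$1,271,349.33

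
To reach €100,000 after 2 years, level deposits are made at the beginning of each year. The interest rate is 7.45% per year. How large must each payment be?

€44,862.16

Level annuity due; solve FV = PMT × [((1+r)^n − 1)/r] × (1+r) for PMT.
Periodic rate r = 0.0745 per year.
With n = 2: PMT = 100,000 / ([((1+r)^n − 1)/r] × (1+r)) = €44,862.16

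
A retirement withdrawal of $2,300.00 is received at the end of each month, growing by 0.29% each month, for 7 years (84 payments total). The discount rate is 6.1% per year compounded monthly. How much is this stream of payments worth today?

$175,879.15

Periodic rate r = 0.061/12 per month; n is counted in months.
Growing ordinary annuity: PV = PMT₁ × [1 − ((1+g)/(1+r))^n] / (r − g) = 2,300 × [1 − ((1+0.0029)/(1+r))^84] / (r − 0.0029) = $175,879.15.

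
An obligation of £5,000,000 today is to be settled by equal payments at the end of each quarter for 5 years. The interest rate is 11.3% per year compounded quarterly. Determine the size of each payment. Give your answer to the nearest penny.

£330,664.49

Level ordinary annuity; solve PV = PMT × [(1 − (1+r)^−n)/r] for PMT.
Periodic rate r = 0.113/4 per quarter; n is counted in quarters.
With n = 20: PMT = 5,000,000 / ([(1 − (1+r)^−n)/r]) = £330,664.49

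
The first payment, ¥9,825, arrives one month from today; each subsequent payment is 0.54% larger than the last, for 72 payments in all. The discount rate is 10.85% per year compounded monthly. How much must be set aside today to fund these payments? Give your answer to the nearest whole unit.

Periodic rate r = 0.1085/12 per month; n is counted in months.
Growing ordinary annuity: PV = PMT₁ × [1 − ((1+g)/(1+r))^n] / (r − g) = 9,825 × [1 − ((1+0.0054)/(1+r))^72] / (r − 0.0054) = ¥618,356.

¥618,356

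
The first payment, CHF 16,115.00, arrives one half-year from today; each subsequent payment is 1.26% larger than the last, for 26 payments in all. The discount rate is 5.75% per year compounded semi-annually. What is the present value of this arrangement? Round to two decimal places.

Periodic rate r = 0.0575/2 per half-year; n is counted in half-years.
Growing ordinary annuity: PV = PMT₁ × [1 − ((1+g)/(1+r))^n] / (r − g) = 16,115 × [1 − ((1+0.0126)/(1+r))^26] / (r − 0.0126) = CHF 336,549.25.

CHF 336,549.25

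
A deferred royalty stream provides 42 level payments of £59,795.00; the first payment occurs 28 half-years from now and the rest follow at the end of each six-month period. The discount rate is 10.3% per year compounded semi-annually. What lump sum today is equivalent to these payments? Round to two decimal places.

Ordinary annuity of 42 payments, first payment at period 28.
Periodic rate r = 0.103/2 per half-year; n is counted in half-years.
The ordinary-annuity PV formula values the stream one period before the first payment (period 27); discount that back 27 periods:
PV₀ = 59,795 × [1 − (1+r)^−42] / r × (1+r)^−27 = £262,922.13

£262,922.13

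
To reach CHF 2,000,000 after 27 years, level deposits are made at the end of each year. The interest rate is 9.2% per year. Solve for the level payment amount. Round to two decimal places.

CHF 18,842.94

Level ordinary annuity; solve FV = PMT × [((1+r)^n − 1)/r] for PMT.
Periodic rate r = 0.092 per year.
With n = 27: PMT = 2,000,000 / ([((1+r)^n − 1)/r]) = CHF 18,842.94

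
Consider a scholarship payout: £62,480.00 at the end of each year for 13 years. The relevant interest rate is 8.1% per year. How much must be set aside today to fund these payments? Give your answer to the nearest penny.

This is an ordinary annuity: 13 payments of £62,480.00 at the end of each year.
Periodic rate r = 0.081 per year.
PV = PMT × [(1 − (1+r)^−n)/r] = 62,480 × [1 − (1+r)^−13] / r = £491,123.28

£491,123.28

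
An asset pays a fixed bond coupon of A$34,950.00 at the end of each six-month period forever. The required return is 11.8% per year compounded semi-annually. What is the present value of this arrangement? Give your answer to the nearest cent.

Periodic rate r = 0.118/2 per half-year.
Level perpetuity: PV = PMT / r = 34,950 / (0.118/2) = A$592,372.88.

A$592,372.88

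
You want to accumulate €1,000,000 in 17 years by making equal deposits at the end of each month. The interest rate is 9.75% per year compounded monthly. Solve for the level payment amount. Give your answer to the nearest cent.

Level ordinary annuity; solve FV = PMT × [((1+r)^n − 1)/r] for PMT.
Periodic rate r = 0.0975/12 per month; n is counted in months.
With n = 204: PMT = 1,000,000 / ([((1+r)^n − 1)/r]) = €1,929.40

€1,929.40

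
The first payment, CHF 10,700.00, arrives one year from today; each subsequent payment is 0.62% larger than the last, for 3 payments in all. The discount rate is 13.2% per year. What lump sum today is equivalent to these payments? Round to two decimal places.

CHF 25,322.30

Periodic rate r = 0.132 per year.
Growing ordinary annuity: PV = PMT₁ × [1 − ((1+g)/(1+r))^n] / (r − g) = 10,700 × [1 − ((1+0.0062)/(1+r))^3] / (r − 0.0062) = CHF 25,322.30.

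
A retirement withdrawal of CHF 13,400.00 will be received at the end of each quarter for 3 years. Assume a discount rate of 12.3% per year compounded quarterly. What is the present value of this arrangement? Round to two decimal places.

This is an ordinary annuity: 12 payments of CHF 13,400.00 at the end of each quarter.
Periodic rate r = 0.123/4 per quarter; n is counted in quarters.
PV = PMT × [(1 − (1+r)^−n)/r] = 13,400 × [1 − (1+r)^−12] / r = CHF 132,788.45

CHF 132,788.45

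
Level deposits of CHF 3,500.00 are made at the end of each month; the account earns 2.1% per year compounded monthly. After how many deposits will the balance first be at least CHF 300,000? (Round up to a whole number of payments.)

80 payments

Periodic rate r = 0.021/12 per month; n is counted in months.
Ordinary annuity FV: 300,000 = 3,500 × [((1+r)^n − 1)/r].
(1+r)^n = 1 + 300,000 × r / 3,500, so n = ln(1 + 300,000·r/3,500) / ln(1+r) = 79.93.
Round up to a whole number of payments: n = 80.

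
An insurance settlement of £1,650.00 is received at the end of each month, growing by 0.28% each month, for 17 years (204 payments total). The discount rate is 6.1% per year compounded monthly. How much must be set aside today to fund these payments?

Periodic rate r = 0.061/12 per month; n is counted in months.
Growing ordinary annuity: PV = PMT₁ × [1 − ((1+g)/(1+r))^n] / (r − g) = 1,650 × [1 − ((1+0.0028)/(1+r))^204] / (r − 0.0028) = £268,252.75.

£268,252.75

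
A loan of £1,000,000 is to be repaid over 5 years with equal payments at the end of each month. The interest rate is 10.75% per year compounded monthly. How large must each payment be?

Level ordinary annuity; solve PV = PMT × [(1 − (1+r)^−n)/r] for PMT.
Periodic rate r = 0.1075/12 per month; n is counted in months.
With n = 60: PMT = 1,000,000 / ([(1 − (1+r)^−n)/r]) = £21,617.95

£21,617.95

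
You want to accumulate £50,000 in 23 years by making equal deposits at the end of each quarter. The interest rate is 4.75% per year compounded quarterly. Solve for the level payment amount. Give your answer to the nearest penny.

Level ordinary annuity; solve FV = PMT × [((1+r)^n − 1)/r] for PMT.
Periodic rate r = 0.0475/4 per quarter; n is counted in quarters.
With n = 92: PMT = 50,000 / ([((1+r)^n − 1)/r]) = £302.53

£302.53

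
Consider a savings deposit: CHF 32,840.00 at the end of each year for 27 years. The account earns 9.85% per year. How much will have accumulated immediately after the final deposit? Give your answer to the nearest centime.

CHF 3,879,376.97

This is an ordinary annuity: 27 deposits of CHF 32,840.00 at the end of each year.
Periodic rate r = 0.0985 per year.
FV = PMT × [((1+r)^n − 1)/r] = 32,840 × [(1+r)^27 − 1] / r = CHF 3,879,376.97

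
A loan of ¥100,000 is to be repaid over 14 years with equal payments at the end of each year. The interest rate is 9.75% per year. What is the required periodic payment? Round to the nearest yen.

¥13,390

Level ordinary annuity; solve PV = PMT × [(1 − (1+r)^−n)/r] for PMT.
Periodic rate r = 0.0975 per year.
With n = 14: PMT = 100,000 / ([(1 − (1+r)^−n)/r]) = ¥13,390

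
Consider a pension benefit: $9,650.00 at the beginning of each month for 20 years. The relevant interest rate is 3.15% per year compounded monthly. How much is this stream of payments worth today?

$1,721,171.03

This is an annuity due: 240 payments of $9,650.00 at the beginning of each month.
Periodic rate r = 0.0315/12 per month; n is counted in months.
PV = PMT × [(1 − (1+r)^−n)/r] × (1+r) = 9,650 × [1 − (1+r)^−240] / r × (1+r) = $1,721,171.03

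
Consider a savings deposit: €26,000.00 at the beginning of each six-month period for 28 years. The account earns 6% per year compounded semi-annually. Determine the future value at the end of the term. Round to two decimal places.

€3,780,097.92

This is an annuity due: 56 deposits of €26,000.00 at the beginning of each six-month period.
Periodic rate r = 0.06/2 per half-year; n is counted in half-years.
FV = PMT × [((1+r)^n − 1)/r] × (1+r) = 26,000 × [(1+r)^56 − 1] / r × (1+r) = €3,780,097.92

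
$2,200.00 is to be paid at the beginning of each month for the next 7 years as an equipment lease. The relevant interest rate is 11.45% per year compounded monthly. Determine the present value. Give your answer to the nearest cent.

This is an annuity due: 84 payments of $2,200.00 at the beginning of each month.
Periodic rate r = 0.1145/12 per month; n is counted in months.
PV = PMT × [(1 − (1+r)^−n)/r] × (1+r) = 2,200 × [1 − (1+r)^−84] / r × (1+r) = $127,937.62

$127,937.62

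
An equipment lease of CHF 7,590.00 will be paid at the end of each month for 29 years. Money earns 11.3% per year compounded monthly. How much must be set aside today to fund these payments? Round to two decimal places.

CHF 775,127.51

This is an ordinary annuity: 348 payments of CHF 7,590.00 at the end of each month.
Periodic rate r = 0.113/12 per month; n is counted in months.
PV = PMT × [(1 − (1+r)^−n)/r] = 7,590 × [1 − (1+r)^−348] / r = CHF 775,127.51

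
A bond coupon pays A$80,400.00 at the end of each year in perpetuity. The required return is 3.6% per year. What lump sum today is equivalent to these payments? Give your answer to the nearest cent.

A$2,233,333.33

Periodic rate r = 0.036 per year.
Level perpetuity: PV = PMT / r = 80,400 / (0.036) = A$2,233,333.33.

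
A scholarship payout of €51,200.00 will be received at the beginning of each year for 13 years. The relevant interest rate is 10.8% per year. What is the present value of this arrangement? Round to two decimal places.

€386,799.81

This is an annuity due: 13 payments of €51,200.00 at the beginning of each year.
Periodic rate r = 0.108 per year.
PV = PMT × [(1 − (1+r)^−n)/r] × (1+r) = 51,200 × [1 − (1+r)^−13] / r × (1+r) = €386,799.81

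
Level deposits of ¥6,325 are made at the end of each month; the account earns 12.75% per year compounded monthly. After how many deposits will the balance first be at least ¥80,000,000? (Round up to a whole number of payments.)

465 payments

Periodic rate r = 0.1275/12 per month; n is counted in months.
Ordinary annuity FV: 80,000,000 = 6,325 × [((1+r)^n − 1)/r].
(1+r)^n = 1 + 80,000,000 × r / 6,325, so n = ln(1 + 80,000,000·r/6,325) / ln(1+r) = 464.39.
Round up to a whole number of payments: n = 465.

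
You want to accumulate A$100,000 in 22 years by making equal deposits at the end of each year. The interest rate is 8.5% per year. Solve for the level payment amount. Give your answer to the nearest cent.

Level ordinary annuity; solve FV = PMT × [((1+r)^n − 1)/r] for PMT.
Periodic rate r = 0.085 per year.
With n = 22: PMT = 100,000 / ([((1+r)^n − 1)/r]) = A$1,693.89

A$1,693.89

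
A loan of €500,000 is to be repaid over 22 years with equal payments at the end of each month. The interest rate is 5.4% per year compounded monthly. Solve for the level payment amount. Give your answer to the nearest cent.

€3,240.41

Level ordinary annuity; solve PV = PMT × [(1 − (1+r)^−n)/r] for PMT.
Periodic rate r = 0.054/12 per month; n is counted in months.
With n = 264: PMT = 500,000 / ([(1 − (1+r)^−n)/r]) = €3,240.41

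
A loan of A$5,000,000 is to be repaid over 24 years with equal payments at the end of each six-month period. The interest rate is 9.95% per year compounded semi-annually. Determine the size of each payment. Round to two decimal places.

A$275,546.12

Level ordinary annuity; solve PV = PMT × [(1 − (1+r)^−n)/r] for PMT.
Periodic rate r = 0.0995/2 per half-year; n is counted in half-years.
With n = 48: PMT = 5,000,000 / ([(1 − (1+r)^−n)/r]) = A$275,546.12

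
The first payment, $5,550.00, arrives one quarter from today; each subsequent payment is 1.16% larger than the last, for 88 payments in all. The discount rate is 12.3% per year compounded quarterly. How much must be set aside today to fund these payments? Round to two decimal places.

$234,174.79

Periodic rate r = 0.123/4 per quarter; n is counted in quarters.
Growing ordinary annuity: PV = PMT₁ × [1 − ((1+g)/(1+r))^n] / (r − g) = 5,550 × [1 − ((1+0.0116)/(1+r))^88] / (r − 0.0116) = $234,174.79.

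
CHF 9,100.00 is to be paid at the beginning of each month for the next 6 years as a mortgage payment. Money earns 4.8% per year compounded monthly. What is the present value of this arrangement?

CHF 570,585.47

This is an annuity due: 72 payments of CHF 9,100.00 at the beginning of each month.
Periodic rate r = 0.048/12 per month; n is counted in months.
PV = PMT × [(1 − (1+r)^−n)/r] × (1+r) = 9,100 × [1 − (1+r)^−72] / r × (1+r) = CHF 570,585.47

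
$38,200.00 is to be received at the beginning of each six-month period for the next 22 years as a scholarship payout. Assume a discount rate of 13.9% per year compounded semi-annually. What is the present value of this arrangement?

$557,269.64

This is an annuity due: 44 payments of $38,200.00 at the beginning of each six-month period.
Periodic rate r = 0.139/2 per half-year; n is counted in half-years.
PV = PMT × [(1 − (1+r)^−n)/r] × (1+r) = 38,200 × [1 − (1+r)^−44] / r × (1+r) = $557,269.64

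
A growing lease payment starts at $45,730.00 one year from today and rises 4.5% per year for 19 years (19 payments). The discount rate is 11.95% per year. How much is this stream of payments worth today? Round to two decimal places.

$447,944.53

Periodic rate r = 0.1195 per year.
Growing ordinary annuity: PV = PMT₁ × [1 − ((1+g)/(1+r))^n] / (r − g) = 45,730 × [1 − ((1+0.045)/(1+r))^19] / (r − 0.045) = $447,944.53.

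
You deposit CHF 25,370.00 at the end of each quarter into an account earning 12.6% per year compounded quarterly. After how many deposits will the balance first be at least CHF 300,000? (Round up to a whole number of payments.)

11 payments

Periodic rate r = 0.126/4 per quarter; n is counted in quarters.
Ordinary annuity FV: 300,000 = 25,370 × [((1+r)^n − 1)/r].
(1+r)^n = 1 + 300,000 × r / 25,370, so n = ln(1 + 300,000·r/25,370) / ln(1+r) = 10.21.
Round up to a whole number of payments: n = 11.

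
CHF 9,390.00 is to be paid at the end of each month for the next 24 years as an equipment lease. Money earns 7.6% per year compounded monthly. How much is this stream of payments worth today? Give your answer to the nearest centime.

CHF 1,241,985.91

This is an ordinary annuity: 288 payments of CHF 9,390.00 at the end of each month.
Periodic rate r = 0.076/12 per month; n is counted in months.
PV = PMT × [(1 − (1+r)^−n)/r] = 9,390 × [1 − (1+r)^−288] / r = CHF 1,241,985.91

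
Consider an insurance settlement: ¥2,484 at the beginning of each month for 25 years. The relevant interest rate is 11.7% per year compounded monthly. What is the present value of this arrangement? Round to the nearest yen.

¥243,251

This is an annuity due: 300 payments of ¥2,484 at the beginning of each month.
Periodic rate r = 0.117/12 per month; n is counted in months.
PV = PMT × [(1 − (1+r)^−n)/r] × (1+r) = 2,484 × [1 − (1+r)^−300] / r × (1+r) = ¥243,251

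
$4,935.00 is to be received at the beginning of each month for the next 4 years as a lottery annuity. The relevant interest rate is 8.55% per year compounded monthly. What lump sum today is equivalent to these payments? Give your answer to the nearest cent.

This is an annuity due: 48 payments of $4,935.00 at the beginning of each month.
Periodic rate r = 0.0855/12 per month; n is counted in months.
PV = PMT × [(1 − (1+r)^−n)/r] × (1+r) = 4,935 × [1 − (1+r)^−48] / r × (1+r) = $201,450.18

$201,450.18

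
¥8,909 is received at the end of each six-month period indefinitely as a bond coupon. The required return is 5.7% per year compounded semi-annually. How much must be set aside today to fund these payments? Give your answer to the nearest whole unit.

¥312,596

Periodic rate r = 0.057/2 per half-year.
Level perpetuity: PV = PMT / r = 8,909 / (0.057/2) = ¥312,596.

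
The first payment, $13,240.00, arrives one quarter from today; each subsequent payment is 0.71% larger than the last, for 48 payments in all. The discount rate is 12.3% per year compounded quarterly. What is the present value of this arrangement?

$376,100.49

Periodic rate r = 0.123/4 per quarter; n is counted in quarters.
Growing ordinary annuity: PV = PMT₁ × [1 − ((1+g)/(1+r))^n] / (r − g) = 13,240 × [1 − ((1+0.0071)/(1+r))^48] / (r − 0.0071) = $376,100.49.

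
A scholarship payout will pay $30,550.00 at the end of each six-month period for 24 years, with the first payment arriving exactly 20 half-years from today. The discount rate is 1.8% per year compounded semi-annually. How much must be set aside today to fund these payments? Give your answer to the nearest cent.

Ordinary annuity of 48 payments, first payment at period 20.
Periodic rate r = 0.018/2 per half-year; n is counted in half-years.
The ordinary-annuity PV formula values the stream one period before the first payment (period 19); discount that back 19 periods:
PV₀ = 30,550 × [1 − (1+r)^−48] / r × (1+r)^−19 = $1,000,753.35

$1,000,753.35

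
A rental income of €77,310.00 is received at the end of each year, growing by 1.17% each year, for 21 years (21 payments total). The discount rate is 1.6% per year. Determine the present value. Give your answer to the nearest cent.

Periodic rate r = 0.016 per year.
Growing ordinary annuity: PV = PMT₁ × [1 − ((1+g)/(1+r))^n] / (r − g) = 77,310 × [1 − ((1+0.0117)/(1+r))^21] / (r − 0.0117) = €1,532,092.18.

€1,532,092.18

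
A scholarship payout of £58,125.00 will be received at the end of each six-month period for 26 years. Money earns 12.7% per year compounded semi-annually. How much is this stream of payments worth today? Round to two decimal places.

This is an ordinary annuity: 52 payments of £58,125.00 at the end of each six-month period.
Periodic rate r = 0.127/2 per half-year; n is counted in half-years.
PV = PMT × [(1 − (1+r)^−n)/r] = 58,125 × [1 − (1+r)^−52] / r = £878,094.61

£878,094.61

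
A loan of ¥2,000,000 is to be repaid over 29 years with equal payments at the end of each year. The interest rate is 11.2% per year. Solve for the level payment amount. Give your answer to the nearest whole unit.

¥234,806

Level ordinary annuity; solve PV = PMT × [(1 − (1+r)^−n)/r] for PMT.
Periodic rate r = 0.112 per year.
With n = 29: PMT = 2,000,000 / ([(1 − (1+r)^−n)/r]) = ¥234,806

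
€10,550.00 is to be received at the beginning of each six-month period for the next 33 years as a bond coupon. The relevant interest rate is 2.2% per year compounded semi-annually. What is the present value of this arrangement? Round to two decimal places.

€498,625.99

This is an annuity due: 66 payments of €10,550.00 at the beginning of each six-month period.
Periodic rate r = 0.022/2 per half-year; n is counted in half-years.
PV = PMT × [(1 − (1+r)^−n)/r] × (1+r) = 10,550 × [1 − (1+r)^−66] / r × (1+r) = €498,625.99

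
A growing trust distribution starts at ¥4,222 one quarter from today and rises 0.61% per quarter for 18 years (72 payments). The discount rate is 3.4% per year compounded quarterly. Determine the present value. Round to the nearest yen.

¥277,315

Periodic rate r = 0.034/4 per quarter; n is counted in quarters.
Growing ordinary annuity: PV = PMT₁ × [1 − ((1+g)/(1+r))^n] / (r − g) = 4,222 × [1 − ((1+0.0061)/(1+r))^72] / (r − 0.0061) = ¥277,315.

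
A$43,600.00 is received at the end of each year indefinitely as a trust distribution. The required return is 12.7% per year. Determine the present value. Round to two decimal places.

Periodic rate r = 0.127 per year.
Level perpetuity: PV = PMT / r = 43,600 / (0.127) = A$343,307.09.

A$343,307.09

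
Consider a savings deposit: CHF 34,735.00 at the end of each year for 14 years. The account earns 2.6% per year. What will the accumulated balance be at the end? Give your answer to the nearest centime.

CHF 577,664.21

This is an ordinary annuity: 14 deposits of CHF 34,735.00 at the end of each year.
Periodic rate r = 0.026 per year.
FV = PMT × [((1+r)^n − 1)/r] = 34,735 × [(1+r)^14 − 1] / r = CHF 577,664.21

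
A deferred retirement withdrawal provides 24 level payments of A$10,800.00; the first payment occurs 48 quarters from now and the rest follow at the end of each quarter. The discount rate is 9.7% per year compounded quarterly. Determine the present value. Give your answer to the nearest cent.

Ordinary annuity of 24 payments, first payment at period 48.
Periodic rate r = 0.097/4 per quarter; n is counted in quarters.
The ordinary-annuity PV formula values the stream one period before the first payment (period 47); discount that back 47 periods:
PV₀ = 10,800 × [1 − (1+r)^−24] / r × (1+r)^−47 = A$63,159.23

A$63,159.23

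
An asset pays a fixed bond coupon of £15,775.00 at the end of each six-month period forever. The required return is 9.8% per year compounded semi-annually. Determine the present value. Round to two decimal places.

£321,938.78

Periodic rate r = 0.098/2 per half-year.
Level perpetuity: PV = PMT / r = 15,775 / (0.098/2) = £321,938.78.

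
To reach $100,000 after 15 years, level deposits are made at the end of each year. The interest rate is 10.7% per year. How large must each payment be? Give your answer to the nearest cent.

$2,976.98

Level ordinary annuity; solve FV = PMT × [((1+r)^n − 1)/r] for PMT.
Periodic rate r = 0.107 per year.
With n = 15: PMT = 100,000 / ([((1+r)^n − 1)/r]) = $2,976.98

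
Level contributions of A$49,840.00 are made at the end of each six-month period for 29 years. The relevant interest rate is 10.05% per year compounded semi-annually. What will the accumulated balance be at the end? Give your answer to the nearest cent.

This is an ordinary annuity: 58 deposits of A$49,840.00 at the end of each six-month period.
Periodic rate r = 0.1005/2 per half-year; n is counted in half-years.
FV = PMT × [((1+r)^n − 1)/r] = 49,840 × [(1+r)^58 − 1] / r = A$16,046,135.11

A$16,046,135.11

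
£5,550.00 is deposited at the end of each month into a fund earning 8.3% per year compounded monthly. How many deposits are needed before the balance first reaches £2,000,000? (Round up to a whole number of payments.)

Periodic rate r = 0.083/12 per month; n is counted in months.
Ordinary annuity FV: 2,000,000 = 5,550 × [((1+r)^n − 1)/r].
(1+r)^n = 1 + 2,000,000 × r / 5,550, so n = ln(1 + 2,000,000·r/5,550) / ln(1+r) = 181.44.
Round up to a whole number of payments: n = 182.

182 payments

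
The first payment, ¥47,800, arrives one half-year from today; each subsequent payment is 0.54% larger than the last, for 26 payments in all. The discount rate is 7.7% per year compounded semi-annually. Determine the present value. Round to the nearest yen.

Periodic rate r = 0.077/2 per half-year; n is counted in half-years.
Growing ordinary annuity: PV = PMT₁ × [1 − ((1+g)/(1+r))^n] / (r − g) = 47,800 × [1 − ((1+0.0054)/(1+r))^26] / (r − 0.0054) = ¥822,035.

¥822,035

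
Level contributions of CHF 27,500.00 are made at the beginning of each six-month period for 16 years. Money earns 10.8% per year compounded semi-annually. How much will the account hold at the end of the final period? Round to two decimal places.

This is an annuity due: 32 deposits of CHF 27,500.00 at the beginning of each six-month period.
Periodic rate r = 0.108/2 per half-year; n is counted in half-years.
FV = PMT × [((1+r)^n − 1)/r] × (1+r) = 27,500 × [(1+r)^32 − 1] / r × (1+r) = CHF 2,351,785.44

CHF 2,351,785.44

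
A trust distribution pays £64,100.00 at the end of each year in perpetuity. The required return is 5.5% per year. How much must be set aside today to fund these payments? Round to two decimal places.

£1,165,454.55

Periodic rate r = 0.055 per year.
Level perpetuity: PV = PMT / r = 64,100 / (0.055) = £1,165,454.55.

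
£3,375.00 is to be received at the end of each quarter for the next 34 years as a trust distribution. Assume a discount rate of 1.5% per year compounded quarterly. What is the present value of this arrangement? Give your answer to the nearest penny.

£359,038.22

This is an ordinary annuity: 136 payments of £3,375.00 at the end of each quarter.
Periodic rate r = 0.015/4 per quarter; n is counted in quarters.
PV = PMT × [(1 − (1+r)^−n)/r] = 3,375 × [1 − (1+r)^−136] / r = £359,038.22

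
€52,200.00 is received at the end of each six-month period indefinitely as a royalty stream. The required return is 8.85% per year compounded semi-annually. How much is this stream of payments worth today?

Periodic rate r = 0.0885/2 per half-year.
Level perpetuity: PV = PMT / r = 52,200 / (0.0885/2) = €1,179,661.02.

€1,179,661.02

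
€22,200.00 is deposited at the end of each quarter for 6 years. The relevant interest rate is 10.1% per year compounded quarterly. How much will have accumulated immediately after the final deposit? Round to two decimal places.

€720,373.18

This is an ordinary annuity: 24 deposits of €22,200.00 at the end of each quarter.
Periodic rate r = 0.101/4 per quarter; n is counted in quarters.
FV = PMT × [((1+r)^n − 1)/r] = 22,200 × [(1+r)^24 − 1] / r = €720,373.18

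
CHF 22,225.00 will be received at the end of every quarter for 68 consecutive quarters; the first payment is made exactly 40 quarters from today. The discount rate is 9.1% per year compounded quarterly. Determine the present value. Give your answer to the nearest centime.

Ordinary annuity of 68 payments, first payment at period 40.
Periodic rate r = 0.091/4 per quarter; n is counted in quarters.
The ordinary-annuity PV formula values the stream one period before the first payment (period 39); discount that back 39 periods:
PV₀ = 22,225 × [1 − (1+r)^−68] / r × (1+r)^−39 = CHF 318,294.68

CHF 318,294.68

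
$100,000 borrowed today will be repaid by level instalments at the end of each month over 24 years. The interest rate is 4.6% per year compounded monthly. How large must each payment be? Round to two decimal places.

Level ordinary annuity; solve PV = PMT × [(1 − (1+r)^−n)/r] for PMT.
Periodic rate r = 0.046/12 per month; n is counted in months.
With n = 288: PMT = 100,000 / ([(1 − (1+r)^−n)/r]) = $574.06

$574.06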